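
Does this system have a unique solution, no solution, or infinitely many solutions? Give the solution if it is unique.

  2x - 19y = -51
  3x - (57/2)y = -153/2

Row-reduce:
R1 ← R1 / (2).
R2 ← R2 − 3·R1.
Rank is 1 with 2 unknowns, leaving y free.

infinitely many solutions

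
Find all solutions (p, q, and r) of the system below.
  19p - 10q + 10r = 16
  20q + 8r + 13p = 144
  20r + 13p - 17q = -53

p = 4, q = 5, r = -1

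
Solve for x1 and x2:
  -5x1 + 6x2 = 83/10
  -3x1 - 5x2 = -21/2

x1 = 1/2, x2 = 9/5

Row-reduce the augmented matrix:
R1 ← R1 / (-5).
R2 ← R2 + 3·R1.
R2 ← R2 / (-43/5).
R1 ← R1 + 6/5·R2.
Reading off the reduced rows gives x1 = 1/2, x2 = 9/5.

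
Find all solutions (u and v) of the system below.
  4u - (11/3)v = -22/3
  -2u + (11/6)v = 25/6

no solution

Row-reduce:
R1 ← R1 / (4).
R2 ← R2 + 2·R1.
Row 2 reduces to 0 = 1/2, a contradiction. The system is inconsistent.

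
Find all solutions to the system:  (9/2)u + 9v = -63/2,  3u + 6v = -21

infinitely many solutions

Row-reduce:
R1 ← R1 / (9/2).
R2 ← R2 − 3·R1.
Rank is 1 with 2 unknowns, leaving v free.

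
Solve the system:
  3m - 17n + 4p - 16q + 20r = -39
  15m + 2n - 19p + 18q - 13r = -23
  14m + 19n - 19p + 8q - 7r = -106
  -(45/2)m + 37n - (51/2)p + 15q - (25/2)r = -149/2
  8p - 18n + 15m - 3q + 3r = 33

no solution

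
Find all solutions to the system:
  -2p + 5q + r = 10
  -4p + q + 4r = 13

infinitely many solutions

Row-reduce:
R1 ← R1 / (-2).
R2 ← R2 + 4·R1.
R2 ← R2 / (-9).
R1 ← R1 + 5/2·R2.
Rank is 2 with 3 unknowns, leaving r free.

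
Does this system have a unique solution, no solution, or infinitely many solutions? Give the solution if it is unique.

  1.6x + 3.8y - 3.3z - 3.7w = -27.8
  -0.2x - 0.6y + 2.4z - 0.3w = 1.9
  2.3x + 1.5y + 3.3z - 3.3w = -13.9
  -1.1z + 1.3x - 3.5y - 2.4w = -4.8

Row-reduce the augmented matrix:
R1 ← R1 / (8/5).
R2 ← R2 + 1/5·R1.
R3 ← R3 − 23/10·R1.
R4 ← R4 − 13/10·R1.
R2 ← R2 / (-1/8).
R1 ← R1 − 19/8·R2.
R3 ← R3 + 317/80·R2.
R4 ← R4 + 527/80·R2.
R3 ← R3 / (-1374/25).
R1 ← R1 − 357/10·R3.
R2 ← R2 + 159/10·R3.
R4 ← R4 + 2579/25·R3.
R4 ← R4 / (-76657/9160).
R1 ← R1 − 777/3664·R4.
R2 ← R2 + 5411/3664·R4.
R3 ← R3 + 873/1832·R4.
Reading off the reduced rows gives x = 1, y = -2, z = 1, w = 5.

x = 1, y = -2, z = 1, w = 5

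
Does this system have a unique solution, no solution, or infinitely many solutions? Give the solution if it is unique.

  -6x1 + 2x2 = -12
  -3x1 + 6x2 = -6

x1 = 2, x2 = 0

Row-reduce the augmented matrix:
R1 ← R1 / (-6).
R2 ← R2 + 3·R1.
R2 ← R2 / (5).
R1 ← R1 + 1/3·R2.
Reading off the reduced rows gives x1 = 2, x2 = 0.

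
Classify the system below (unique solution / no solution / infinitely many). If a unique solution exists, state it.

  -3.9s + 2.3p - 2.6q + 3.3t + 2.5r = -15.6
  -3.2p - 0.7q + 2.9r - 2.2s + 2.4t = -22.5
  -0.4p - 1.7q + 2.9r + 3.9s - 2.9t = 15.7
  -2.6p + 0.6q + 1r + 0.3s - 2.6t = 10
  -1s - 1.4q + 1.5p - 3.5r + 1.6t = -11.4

p = 3, q = 2, r = 1, s = 0, t = -6

Row-reduce the augmented matrix:
R1 ← R1 / (23/10).
R2 ← R2 + 16/5·R1.
R3 ← R3 + 2/5·R1.
R4 ← R4 + 13/5·R1.
R5 ← R5 − 3/2·R1.
R2 ← R2 / (-993/230).
R1 ← R1 + 26/23·R2.
R3 ← R3 + 99/46·R2.
R4 ← R4 + 269/115·R2.
R5 ← R5 − 34/115·R2.
R3 ← R3 / (257/1655).
R1 ← R1 + 193/331·R3.
R2 ← R2 + 489/331·R3.
R4 ← R4 − 613/1655·R3.
R5 ← R5 + 7768/1655·R3.
R4 ← R4 / (-12898/771).
R1 ← R1 − 41129/1542·R4.
R2 ← R2 − 105755/1542·R4.
R3 ← R3 − 23247/514·R4.
R5 ← R5 − 328915/1542·R4.
R5 ← R5 / (-8478793/257960).
R1 ← R1 + 1122939/257960·R5.
R2 ← R2 + 566173/51592·R5.
R3 ← R3 + 1839991/257960·R5.
R4 ← R4 + 86379/128980·R5.
Reading off the reduced rows gives p = 3, q = 2, r = 1, s = 0, t = -6.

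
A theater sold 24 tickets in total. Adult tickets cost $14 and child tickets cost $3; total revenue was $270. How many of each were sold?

Let a = adult tickets, c = child tickets.
  a + c = 24
  14a + 3c = 270
Row-reduce the augmented matrix:
R2 ← R2 − 14·R1.
R2 ← R2 / (-11).
R1 ← R1 − 1·R2.
Reading off the reduced rows gives a = 18, c = 6.

adult tickets: 18, child tickets: 6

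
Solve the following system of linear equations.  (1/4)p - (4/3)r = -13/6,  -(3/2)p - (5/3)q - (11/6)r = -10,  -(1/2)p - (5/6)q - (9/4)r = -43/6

Row-reduce:
R1 ← R1 / (1/4).
R2 ← R2 + 3/2·R1.
R3 ← R3 + 1/2·R1.
R2 ← R2 / (-5/3).
R3 ← R3 + 5/6·R2.
Rank is 2 with 3 unknowns, leaving r free.

infinitely many solutions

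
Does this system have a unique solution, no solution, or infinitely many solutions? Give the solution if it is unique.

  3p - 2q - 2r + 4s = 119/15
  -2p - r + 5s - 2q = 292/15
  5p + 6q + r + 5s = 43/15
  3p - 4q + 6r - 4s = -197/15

p = -5/3, q = -2/3, r = 1/5, s = 3

Row-reduce the augmented matrix:
R1 ← R1 / (3).
R2 ← R2 + 2·R1.
R3 ← R3 − 5·R1.
R4 ← R4 − 3·R1.
R2 ← R2 / (-10/3).
R1 ← R1 + 2/3·R2.
R3 ← R3 − 28/3·R2.
R4 ← R4 + 2·R2.
R3 ← R3 / (-11/5).
R1 ← R1 + 1/5·R3.
R2 ← R2 − 7/10·R3.
R4 ← R4 − 47/5·R3.
R4 ← R4 / (72).
R1 ← R1 + 2·R4.
R2 ← R2 − 4·R4.
R3 ← R3 + 9·R4.
Reading off the reduced rows gives p = -5/3, q = -2/3, r = 1/5, s = 3.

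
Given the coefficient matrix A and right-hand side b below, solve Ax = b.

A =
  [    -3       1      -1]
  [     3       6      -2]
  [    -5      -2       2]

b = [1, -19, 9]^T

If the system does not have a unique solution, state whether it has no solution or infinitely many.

Row-reduce the augmented matrix:
R1 ← R1 / (-3).
R2 ← R2 − 3·R1.
R3 ← R3 + 5·R1.
R2 ← R2 / (7).
R1 ← R1 + 1/3·R2.
R3 ← R3 + 11/3·R2.
R3 ← R3 / (44/21).
R1 ← R1 − 4/21·R3.
R2 ← R2 + 3/7·R3.
Reading off the reduced rows gives x_1 = -1, x_2 = -3, x_3 = -1.

x_1 = -1, x_2 = -3, x_3 = -1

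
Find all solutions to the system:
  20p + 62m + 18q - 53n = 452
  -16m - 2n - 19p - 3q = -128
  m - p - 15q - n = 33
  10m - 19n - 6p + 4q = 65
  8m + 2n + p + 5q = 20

Row-reduce:
R1 ← R1 / (62).
R2 ← R2 + 16·R1.
R3 ← R3 − 1·R1.
R4 ← R4 − 10·R1.
R5 ← R5 − 8·R1.
R2 ← R2 / (-486/31).
R1 ← R1 + 53/62·R2.
R3 ← R3 + 9/62·R2.
R4 ← R4 + 324/31·R2.
R5 ← R5 − 274/31·R2.
R3 ← R3 / (-43/36).
R1 ← R1 − 349/324·R3.
R2 ← R2 − 143/162·R3.
R5 ← R5 + 760/81·R3.
Swap R4 and R5.
R4 ← R4 / (47924/387).
R1 ← R1 + 5264/387·R4.
R2 ← R2 + 4418/387·R4.
R3 ← R3 − 551/43·R4.
Row 5 reduces to 0 = -1/3, a contradiction. The system is inconsistent.

no solution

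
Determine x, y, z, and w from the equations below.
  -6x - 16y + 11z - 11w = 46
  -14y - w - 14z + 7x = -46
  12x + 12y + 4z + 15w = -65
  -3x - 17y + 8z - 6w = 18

Row-reduce the augmented matrix:
R1 ← R1 / (-6).
R2 ← R2 − 7·R1.
R3 ← R3 − 12·R1.
R4 ← R4 + 3·R1.
R2 ← R2 / (-98/3).
R1 ← R1 − 8/3·R2.
R3 ← R3 + 20·R2.
R4 ← R4 + 9·R2.
R3 ← R3 / (187/7).
R1 ← R1 + 27/14·R3.
R2 ← R2 − 1/28·R3.
R4 ← R4 − 79/28·R3.
R4 ← R4 / (16525/5236).
R1 ← R1 − 303/374·R4.
R2 ← R2 − 2207/5236·R4.
R3 ← R3 − 72/1309·R4.
Reading off the reduced rows gives x = -3, y = 1, z = 1, w = -3.

x = -3, y = 1, z = 1, w = -3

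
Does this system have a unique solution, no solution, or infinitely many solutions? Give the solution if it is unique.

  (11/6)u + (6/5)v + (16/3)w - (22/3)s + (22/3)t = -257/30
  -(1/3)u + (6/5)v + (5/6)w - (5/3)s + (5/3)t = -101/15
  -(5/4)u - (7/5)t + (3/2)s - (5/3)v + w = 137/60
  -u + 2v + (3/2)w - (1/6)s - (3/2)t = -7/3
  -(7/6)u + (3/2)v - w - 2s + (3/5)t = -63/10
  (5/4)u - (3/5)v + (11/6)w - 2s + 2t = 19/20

Row-reduce:
R1 ← R1 / (11/6).
R2 ← R2 + 1/3·R1.
R3 ← R3 + 5/4·R1.
R4 ← R4 + 1·R1.
R5 ← R5 + 7/6·R1.
R6 ← R6 − 5/4·R1.
R2 ← R2 / (78/55).
R1 ← R1 − 36/55·R2.
R3 ← R3 + 28/33·R2.
R4 ← R4 − 146/55·R2.
R5 ← R5 − 249/110·R2.
R6 ← R6 + 78/55·R2.
R3 ← R3 / (2006/351).
R1 ← R1 − 27/13·R3.
R2 ← R2 − 595/468·R3.
R4 ← R4 − 121/117·R3.
R5 ← R5 + 151/312·R3.
R4 ← R4 / (491/204).
R1 ← R1 + 47/68·R4.
R2 ← R2 + 15/16·R4.
R3 ← R3 + 63/68·R4.
R5 ← R5 + 3797/1632·R4.
R5 ← R5 / (-20997473/6952560).
R1 ← R1 + 150683/289690·R5.
R2 ← R2 + 157239/231752·R5.
R3 ← R3 + 182799/289690·R5.
R4 ← R4 + 246234/144845·R5.
Row 6 reduces to 0 = -3/2, a contradiction. The system is inconsistent.

no solution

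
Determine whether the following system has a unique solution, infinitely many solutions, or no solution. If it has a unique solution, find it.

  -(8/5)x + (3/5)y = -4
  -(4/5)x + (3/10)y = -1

Row-reduce:
R1 ← R1 / (-8/5).
R2 ← R2 + 4/5·R1.
Row 2 reduces to 0 = 1, a contradiction. The system is inconsistent.

no solution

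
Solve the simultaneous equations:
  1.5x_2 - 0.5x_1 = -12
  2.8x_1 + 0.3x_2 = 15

x_1 = 6, x_2 = -6

Row-reduce the augmented matrix:
R1 ← R1 / (-1/2).
R2 ← R2 − 14/5·R1.
R2 ← R2 / (87/10).
R1 ← R1 + 3·R2.
Reading off the reduced rows gives x_1 = 6, x_2 = -6.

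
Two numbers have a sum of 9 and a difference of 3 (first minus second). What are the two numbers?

Let x = first number, y = second number.
  x + y = 9
  x - y = 3
Row-reduce the augmented matrix:
R2 ← R2 − 1·R1.
R2 ← R2 / (-2).
R1 ← R1 − 1·R2.
Reading off the reduced rows gives x = 6, y = 3.

first number: 6, second number: 3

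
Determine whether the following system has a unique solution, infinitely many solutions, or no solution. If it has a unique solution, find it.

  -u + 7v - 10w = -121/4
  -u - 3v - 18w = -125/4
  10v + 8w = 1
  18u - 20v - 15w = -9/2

u = -1/4, v = -3/2, w = 2

Row-reduce the augmented matrix:
R1 ← R1 / (-1).
R2 ← R2 + 1·R1.
R4 ← R4 − 18·R1.
R2 ← R2 / (-10).
R1 ← R1 + 7·R2.
R3 ← R3 − 10·R2.
R4 ← R4 − 106·R2.
Swap R3 and R4.
R3 ← R3 / (-1399/5).
R1 ← R1 − 78/5·R3.
R2 ← R2 − 4/5·R3.
R4 reduces to 0 = 0, so the extra equation is consistent.
Reading off the reduced rows gives u = -1/4, v = -3/2, w = 2.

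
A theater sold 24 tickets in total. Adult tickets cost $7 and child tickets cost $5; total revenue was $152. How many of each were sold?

adult tickets: 16, child tickets: 8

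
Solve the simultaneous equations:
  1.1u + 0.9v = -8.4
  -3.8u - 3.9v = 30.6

u = -6, v = -2

Row-reduce the augmented matrix:
R1 ← R1 / (11/10).
R2 ← R2 + 19/5·R1.
R2 ← R2 / (-87/110).
R1 ← R1 − 9/11·R2.
Reading off the reduced rows gives u = -6, v = -2.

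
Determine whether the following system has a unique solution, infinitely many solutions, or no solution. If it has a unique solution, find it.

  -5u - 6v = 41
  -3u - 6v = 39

u = -1, v = -6

Row-reduce the augmented matrix:
R1 ← R1 / (-5).
R2 ← R2 + 3·R1.
R2 ← R2 / (-12/5).
R1 ← R1 − 6/5·R2.
Reading off the reduced rows gives u = -1, v = -6.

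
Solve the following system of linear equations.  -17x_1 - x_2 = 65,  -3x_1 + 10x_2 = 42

From equation 1: x_2 = -65 − 17·x_1.
Substitute into equation 2 and solve: x_1 = -4.
Then x_2 = 3.

x_1 = -4, x_2 = 3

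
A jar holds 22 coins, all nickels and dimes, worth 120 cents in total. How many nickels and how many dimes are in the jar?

nickels: 20, dimes: 2

Let n = nickels, d = dimes.
  n + d = 22
  10d + 5n = 120
From equation 1: n = 22 − d.
Substitute into equation 2 and solve: d = 2.
Then n = 20.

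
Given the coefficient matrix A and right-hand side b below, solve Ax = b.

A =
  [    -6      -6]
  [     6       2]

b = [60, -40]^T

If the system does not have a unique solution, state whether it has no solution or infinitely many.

Row-reduce the augmented matrix:
R1 ← R1 / (-6).
R2 ← R2 − 6·R1.
R2 ← R2 / (-4).
R1 ← R1 − 1·R2.
Reading off the reduced rows gives x_1 = -5, x_2 = -5.

x_1 = -5, x_2 = -5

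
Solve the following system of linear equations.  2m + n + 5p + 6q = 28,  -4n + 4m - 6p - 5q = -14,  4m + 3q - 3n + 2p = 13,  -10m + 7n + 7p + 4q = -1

Row-reduce:
R1 ← R1 / (2).
R2 ← R2 − 4·R1.
R3 ← R3 − 4·R1.
R4 ← R4 + 10·R1.
R2 ← R2 / (-6).
R1 ← R1 − 1/2·R2.
R3 ← R3 + 5·R2.
R4 ← R4 − 12·R2.
R3 ← R3 / (16/3).
R1 ← R1 − 7/6·R3.
R2 ← R2 − 8/3·R3.
Row 4 reduces to 0 = -1, a contradiction. The system is inconsistent.

no solution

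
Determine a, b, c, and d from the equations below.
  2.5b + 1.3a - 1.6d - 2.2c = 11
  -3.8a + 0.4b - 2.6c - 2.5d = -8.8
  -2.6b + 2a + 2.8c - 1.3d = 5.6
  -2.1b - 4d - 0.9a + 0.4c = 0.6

a = 6, b = -4, c = -6, d = 0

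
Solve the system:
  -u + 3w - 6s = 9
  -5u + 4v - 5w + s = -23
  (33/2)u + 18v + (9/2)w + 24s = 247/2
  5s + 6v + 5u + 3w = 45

Row-reduce:
R1 ← R1 / (-1).
R2 ← R2 + 5·R1.
R3 ← R3 − 33/2·R1.
R4 ← R4 − 5·R1.
R2 ← R2 / (4).
R3 ← R3 − 18·R2.
R4 ← R4 − 6·R2.
R3 ← R3 / (144).
R1 ← R1 + 3·R3.
R2 ← R2 + 5·R3.
R4 ← R4 − 48·R3.
Row 4 reduces to 0 = -2/3, a contradiction. The system is inconsistent.

no solution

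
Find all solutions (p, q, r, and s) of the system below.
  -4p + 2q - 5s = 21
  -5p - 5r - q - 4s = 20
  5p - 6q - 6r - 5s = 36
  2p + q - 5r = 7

p = 1, q = 0, r = -1, s = -5

Row-reduce the augmented matrix:
R1 ← R1 / (-4).
R2 ← R2 + 5·R1.
R3 ← R3 − 5·R1.
R4 ← R4 − 2·R1.
R2 ← R2 / (-7/2).
R1 ← R1 + 1/2·R2.
R3 ← R3 + 7/2·R2.
R4 ← R4 − 2·R2.
R3 ← R3 / (-1).
R1 ← R1 − 5/7·R3.
R2 ← R2 − 10/7·R3.
R4 ← R4 + 55/7·R3.
R4 ← R4 / (734/7).
R1 ← R1 + 61/7·R4.
R2 ← R2 + 279/14·R4.
R3 ← R3 − 27/2·R4.
Reading off the reduced rows gives p = 1, q = 0, r = -1, s = -5.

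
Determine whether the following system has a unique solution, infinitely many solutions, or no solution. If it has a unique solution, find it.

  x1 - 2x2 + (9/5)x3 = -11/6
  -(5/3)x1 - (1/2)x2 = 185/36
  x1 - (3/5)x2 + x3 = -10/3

Row-reduce the augmented matrix:
R2 ← R2 + 5/3·R1.
R3 ← R3 − 1·R1.
R2 ← R2 / (-23/6).
R1 ← R1 + 2·R2.
R3 ← R3 − 7/5·R2.
R3 ← R3 / (34/115).
R1 ← R1 − 27/115·R3.
R2 ← R2 + 18/23·R3.
Reading off the reduced rows gives x1 = -7/3, x2 = -5/2, x3 = -5/2.

x1 = -7/3, x2 = -5/2, x3 = -5/2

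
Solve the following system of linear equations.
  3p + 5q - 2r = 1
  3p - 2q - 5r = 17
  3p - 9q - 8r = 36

no solution

Row-reduce:
R1 ← R1 / (3).
R2 ← R2 − 3·R1.
R3 ← R3 − 3·R1.
R2 ← R2 / (-7).
R1 ← R1 − 5/3·R2.
R3 ← R3 + 14·R2.
Row 3 reduces to 0 = 3, a contradiction. The system is inconsistent.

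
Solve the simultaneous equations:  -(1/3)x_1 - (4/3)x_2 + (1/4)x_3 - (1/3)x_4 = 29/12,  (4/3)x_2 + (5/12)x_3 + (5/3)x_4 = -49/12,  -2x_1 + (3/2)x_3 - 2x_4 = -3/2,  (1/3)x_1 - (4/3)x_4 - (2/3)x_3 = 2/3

Row-reduce:
R1 ← R1 / (-1/3).
R3 ← R3 + 2·R1.
R4 ← R4 − 1/3·R1.
R2 ← R2 / (4/3).
R1 ← R1 − 4·R2.
R3 ← R3 − 8·R2.
R4 ← R4 + 4/3·R2.
R3 ← R3 / (-5/2).
R1 ← R1 + 2·R3.
R2 ← R2 − 5/16·R3.
Row 4 reduces to 0 = -1, a contradiction. The system is inconsistent.

no solution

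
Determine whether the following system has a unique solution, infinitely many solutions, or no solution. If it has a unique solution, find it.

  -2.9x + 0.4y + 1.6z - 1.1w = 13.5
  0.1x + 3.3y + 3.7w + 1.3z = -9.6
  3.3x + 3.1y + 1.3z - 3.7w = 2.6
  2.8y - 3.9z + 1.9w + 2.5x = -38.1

x = -1, y = -3, z = 6, w = -2

Row-reduce the augmented matrix:
R1 ← R1 / (-29/10).
R2 ← R2 − 1/10·R1.
R3 ← R3 − 33/10·R1.
R4 ← R4 − 5/2·R1.
R2 ← R2 / (961/290).
R1 ← R1 + 4/29·R2.
R3 ← R3 − 1031/290·R2.
R4 ← R4 − 456/145·R2.
R3 ← R3 / (8009/4805).
R1 ← R1 + 476/961·R3.
R2 ← R2 − 393/961·R3.
R4 ← R4 + 36583/9610·R3.
R4 ← R4 / (-1826501/80090).
R1 ← R1 + 16877/8009·R4.
R2 ← R2 − 26301/8009·R4.
R3 ← R3 + 42671/8009·R4.
Reading off the reduced rows gives x = -1, y = -3, z = 6, w = -2.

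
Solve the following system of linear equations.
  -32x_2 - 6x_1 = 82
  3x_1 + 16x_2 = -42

Row-reduce:
R1 ← R1 / (-6).
R2 ← R2 − 3·R1.
Row 2 reduces to 0 = -1, a contradiction. The system is inconsistent.

no solution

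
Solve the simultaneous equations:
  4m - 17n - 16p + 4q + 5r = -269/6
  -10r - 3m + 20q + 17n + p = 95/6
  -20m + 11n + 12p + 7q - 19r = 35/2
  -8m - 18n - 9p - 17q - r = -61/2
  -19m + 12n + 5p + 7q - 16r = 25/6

Row-reduce the augmented matrix:
R1 ← R1 / (4).
R2 ← R2 + 3·R1.
R3 ← R3 + 20·R1.
R4 ← R4 + 8·R1.
R5 ← R5 + 19·R1.
R2 ← R2 / (17/4).
R1 ← R1 + 17/4·R2.
R3 ← R3 + 74·R2.
R4 ← R4 + 52·R2.
R5 ← R5 + 275/4·R2.
R3 ← R3 / (-4412/17).
R1 ← R1 + 15·R3.
R2 ← R2 + 44/17·R3.
R4 ← R4 + 2985/17·R3.
R5 ← R5 + 4232/17·R3.
R4 ← R4 / (-74119/4412).
R1 ← R1 + 3117/4412·R4.
R2 ← R2 − 1267/1103·R4.
R3 ← R3 + 7267/4412·R4.
R5 ← R5 + 13205/1103·R4.
R5 ← R5 / (14753/3901).
R1 ← R1 − 63352/74119·R5.
R2 ← R2 + 22371/74119·R5.
R3 ← R3 − 14133/74119·R5.
R4 ← R4 + 9248/74119·R5.
Reading off the reduced rows gives m = 5/2, n = 1, p = 4/3, q = -1, r = -5/2.

m = 5/2, n = 1, p = 4/3, q = -1, r = -5/2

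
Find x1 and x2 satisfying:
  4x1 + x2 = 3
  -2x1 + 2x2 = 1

From equation 1: x2 = 3 − 4·x1.
Substitute into equation 2 and solve: x1 = 1/2.
Then x2 = 1.

x1 = 1/2, x2 = 1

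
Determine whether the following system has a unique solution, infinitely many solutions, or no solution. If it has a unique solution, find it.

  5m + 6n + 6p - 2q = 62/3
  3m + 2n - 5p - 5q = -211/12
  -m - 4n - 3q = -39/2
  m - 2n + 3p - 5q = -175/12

Row-reduce the augmented matrix:
R1 ← R1 / (5).
R2 ← R2 − 3·R1.
R3 ← R3 + 1·R1.
R4 ← R4 − 1·R1.
R2 ← R2 / (-8/5).
R1 ← R1 − 6/5·R2.
R3 ← R3 + 14/5·R2.
R4 ← R4 + 16/5·R2.
R3 ← R3 / (65/4).
R1 ← R1 + 21/4·R3.
R2 ← R2 − 43/8·R3.
R4 ← R4 − 19·R3.
R4 ← R4 / (-4/5).
R1 ← R1 + 11/5·R4.
R2 ← R2 − 13/10·R4.
R3 ← R3 − 1/5·R4.
Reading off the reduced rows gives m = -1/2, n = 3, p = 7/4, q = 8/3.

m = -1/2, n = 3, p = 7/4, q = 8/3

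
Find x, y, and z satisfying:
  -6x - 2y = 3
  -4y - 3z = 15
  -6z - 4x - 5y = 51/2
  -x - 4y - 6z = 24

x = 0, y = -3/2, z = -3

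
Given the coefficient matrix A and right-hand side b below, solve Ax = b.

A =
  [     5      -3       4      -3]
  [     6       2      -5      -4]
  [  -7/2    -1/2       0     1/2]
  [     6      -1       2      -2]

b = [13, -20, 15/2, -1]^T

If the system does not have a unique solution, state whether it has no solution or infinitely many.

Row-reduce:
R1 ← R1 / (5).
R2 ← R2 − 6·R1.
R3 ← R3 + 7/2·R1.
R4 ← R4 − 6·R1.
R2 ← R2 / (28/5).
R1 ← R1 + 3/5·R2.
R3 ← R3 + 13/5·R2.
R4 ← R4 − 13/5·R2.
R3 ← R3 / (-7/4).
R1 ← R1 + 1/4·R3.
R2 ← R2 + 7/4·R3.
R4 ← R4 − 7/4·R3.
Rank is 3 with 4 unknowns, leaving x_4 free.

infinitely many solutions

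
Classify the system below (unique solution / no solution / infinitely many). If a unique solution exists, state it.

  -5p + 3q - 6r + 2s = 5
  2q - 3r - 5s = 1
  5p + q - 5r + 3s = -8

Row-reduce:
R1 ← R1 / (-5).
R3 ← R3 − 5·R1.
R2 ← R2 / (2).
R1 ← R1 + 3/5·R2.
R3 ← R3 − 4·R2.
R3 ← R3 / (-5).
R1 ← R1 − 3/10·R3.
R2 ← R2 + 3/2·R3.
Rank is 3 with 4 unknowns, leaving s free.

infinitely many solutions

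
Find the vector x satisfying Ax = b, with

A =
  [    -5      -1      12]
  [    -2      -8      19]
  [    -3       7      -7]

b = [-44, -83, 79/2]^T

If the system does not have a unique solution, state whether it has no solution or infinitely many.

Row-reduce:
R1 ← R1 / (-5).
R2 ← R2 + 2·R1.
R3 ← R3 + 3·R1.
R2 ← R2 / (-38/5).
R1 ← R1 − 1/5·R2.
R3 ← R3 − 38/5·R2.
Row 3 reduces to 0 = 1/2, a contradiction. The system is inconsistent.

no solution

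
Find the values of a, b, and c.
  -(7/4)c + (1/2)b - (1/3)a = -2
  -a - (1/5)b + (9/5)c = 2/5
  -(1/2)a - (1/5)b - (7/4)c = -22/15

a = 1, b = -1, c = 2/3

Row-reduce the augmented matrix:
R1 ← R1 / (-1/3).
R2 ← R2 + 1·R1.
R3 ← R3 + 1/2·R1.
R2 ← R2 / (-17/10).
R1 ← R1 + 3/2·R2.
R3 ← R3 + 19/20·R2.
R3 ← R3 / (-521/170).
R1 ← R1 + 33/34·R3.
R2 ← R2 + 141/34·R3.
Reading off the reduced rows gives a = 1, b = -1, c = 2/3.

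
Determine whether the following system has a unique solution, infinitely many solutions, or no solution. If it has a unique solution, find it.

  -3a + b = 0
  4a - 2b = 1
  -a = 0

no solution

Row-reduce:
R1 ← R1 / (-3).
R2 ← R2 − 4·R1.
R3 ← R3 + 1·R1.
R2 ← R2 / (-2/3).
R1 ← R1 + 1/3·R2.
R3 ← R3 + 1/3·R2.
Row 3 reduces to 0 = -1/2, a contradiction. The system is inconsistent.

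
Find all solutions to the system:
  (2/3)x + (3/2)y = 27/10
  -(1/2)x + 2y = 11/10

x = 9/5, y = 1

Row-reduce the augmented matrix:
R1 ← R1 / (2/3).
R2 ← R2 + 1/2·R1.
R2 ← R2 / (25/8).
R1 ← R1 − 9/4·R2.
Reading off the reduced rows gives x = 9/5, y = 1.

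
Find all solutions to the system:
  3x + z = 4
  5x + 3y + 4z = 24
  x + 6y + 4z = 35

x = 1, y = 5, z = 1

Row-reduce the augmented matrix:
R1 ← R1 / (3).
R2 ← R2 − 5·R1.
R3 ← R3 − 1·R1.
R2 ← R2 / (3).
R3 ← R3 − 6·R2.
R3 ← R3 / (-1).
R1 ← R1 − 1/3·R3.
R2 ← R2 − 7/9·R3.
Reading off the reduced rows gives x = 1, y = 5, z = 1.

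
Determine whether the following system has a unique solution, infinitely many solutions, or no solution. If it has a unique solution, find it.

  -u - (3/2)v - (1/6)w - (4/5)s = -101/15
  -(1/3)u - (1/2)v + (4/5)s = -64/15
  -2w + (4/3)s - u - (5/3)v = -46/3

Row-reduce:
R1 ← R1 / (-1).
R2 ← R2 + 1/3·R1.
R3 ← R3 + 1·R1.
Swap R2 and R3.
R2 ← R2 / (-1/6).
R1 ← R1 − 3/2·R2.
R3 ← R3 / (1/18).
R1 ← R1 + 49/3·R3.
R2 ← R2 − 11·R3.
Rank is 3 with 4 unknowns, leaving s free.

infinitely many solutions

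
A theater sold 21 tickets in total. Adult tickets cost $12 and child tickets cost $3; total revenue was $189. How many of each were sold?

Let a = adult tickets, c = child tickets.
  a + c = 21
  12a + 3c = 189
From equation 1: a = 21 − c.
Substitute into equation 2 and solve: c = 7.
Then a = 14.

adult tickets: 14, child tickets: 7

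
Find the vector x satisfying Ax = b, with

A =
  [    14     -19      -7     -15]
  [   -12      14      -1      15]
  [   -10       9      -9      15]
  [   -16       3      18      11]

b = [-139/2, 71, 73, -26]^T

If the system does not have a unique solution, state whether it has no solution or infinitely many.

Row-reduce:
R1 ← R1 / (14).
R2 ← R2 + 12·R1.
R3 ← R3 + 10·R1.
R4 ← R4 + 16·R1.
R2 ← R2 / (-16/7).
R1 ← R1 + 19/14·R2.
R3 ← R3 + 32/7·R2.
R4 ← R4 + 131/7·R2.
Swap R3 and R4.
R3 ← R3 / (1077/16).
R1 ← R1 − 117/32·R3.
R2 ← R2 − 49/16·R3.
Row 4 reduces to 0 = 1/2, a contradiction. The system is inconsistent.

no solution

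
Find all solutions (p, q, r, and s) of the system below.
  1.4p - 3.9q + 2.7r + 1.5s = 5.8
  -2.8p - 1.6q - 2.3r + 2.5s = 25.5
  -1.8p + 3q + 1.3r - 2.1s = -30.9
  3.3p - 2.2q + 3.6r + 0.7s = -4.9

p = 2, q = -3, r = -6, s = 5

Row-reduce the augmented matrix:
R1 ← R1 / (7/5).
R2 ← R2 + 14/5·R1.
R3 ← R3 + 9/5·R1.
R4 ← R4 − 33/10·R1.
R2 ← R2 / (-47/5).
R1 ← R1 + 39/14·R2.
R3 ← R3 + 141/70·R2.
R4 ← R4 − 979/140·R2.
R3 ← R3 / (115/28).
R1 ← R1 − 1329/1316·R3.
R2 ← R2 + 31/94·R3.
R4 ← R4 + 6029/13160·R3.
R4 ← R4 / (149349/135125).
R1 ← R1 + 6123/27025·R4.
R2 ← R2 + 18742/27025·R4.
R3 ← R3 + 189/575·R4.
Reading off the reduced rows gives p = 2, q = -3, r = -6, s = 5.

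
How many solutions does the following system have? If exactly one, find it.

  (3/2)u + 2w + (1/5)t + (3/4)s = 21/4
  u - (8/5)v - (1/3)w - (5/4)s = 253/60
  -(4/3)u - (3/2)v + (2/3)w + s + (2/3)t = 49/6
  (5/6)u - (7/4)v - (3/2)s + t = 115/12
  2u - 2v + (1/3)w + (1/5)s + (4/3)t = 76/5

Row-reduce the augmented matrix:
R1 ← R1 / (3/2).
R2 ← R2 − 1·R1.
R3 ← R3 + 4/3·R1.
R4 ← R4 − 5/6·R1.
R5 ← R5 − 2·R1.
R2 ← R2 / (-8/5).
R3 ← R3 + 3/2·R2.
R4 ← R4 + 7/4·R2.
R5 ← R5 + 2·R2.
R3 ← R3 / (577/144).
R1 ← R1 − 4/3·R3.
R2 ← R2 − 25/24·R3.
R4 ← R4 − 205/288·R3.
R5 ← R5 + 1/4·R3.
R4 ← R4 / (-681/1154).
R1 ← R1 + 693/1154·R4.
R2 ← R2 − 135/577·R4.
R3 ← R3 − 1905/2308·R4.
R5 ← R5 − 18393/11540·R4.
R5 ← R5 / (1645/454).
R1 ← R1 + 1211/1135·R5.
R2 ← R2 − 118/681·R5.
R3 ← R3 − 9863/6810·R5.
R4 ← R4 + 2986/2043·R5.
Reading off the reduced rows gives u = 1, v = -3, w = 1, s = 1, t = 5.

u = 1, v = -3, w = 1, s = 1, t = 5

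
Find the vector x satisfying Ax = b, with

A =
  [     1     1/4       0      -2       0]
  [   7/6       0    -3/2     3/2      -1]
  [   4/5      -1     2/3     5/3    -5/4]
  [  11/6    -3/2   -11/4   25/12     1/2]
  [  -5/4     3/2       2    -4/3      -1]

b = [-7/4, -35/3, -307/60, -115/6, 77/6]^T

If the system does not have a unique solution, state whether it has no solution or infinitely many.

Row-reduce:
R2 ← R2 − 7/6·R1.
R3 ← R3 − 4/5·R1.
R4 ← R4 − 11/6·R1.
R5 ← R5 + 5/4·R1.
R2 ← R2 / (-7/24).
R1 ← R1 − 1/4·R2.
R3 ← R3 + 6/5·R2.
R4 ← R4 + 47/24·R2.
R5 ← R5 − 29/16·R2.
R3 ← R3 / (718/105).
R1 ← R1 + 9/7·R3.
R2 ← R2 − 36/7·R3.
R4 ← R4 − 205/28·R3.
R5 ← R5 + 205/28·R3.
R4 ← R4 / (-56861/8616).
R1 ← R1 + 765/718·R4.
R2 ← R2 + 1342/359·R4.
R3 ← R3 + 1313/718·R4.
R5 ← R5 − 56861/8616·R4.
Row 5 reduces to 0 = -1/2, a contradiction. The system is inconsistent.

no solution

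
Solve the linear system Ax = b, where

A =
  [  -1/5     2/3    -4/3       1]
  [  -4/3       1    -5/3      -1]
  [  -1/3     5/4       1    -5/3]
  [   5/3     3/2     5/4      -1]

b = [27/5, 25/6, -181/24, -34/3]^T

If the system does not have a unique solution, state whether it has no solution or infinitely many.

Row-reduce the augmented matrix:
R1 ← R1 / (-1/5).
R2 ← R2 + 4/3·R1.
R3 ← R3 + 1/3·R1.
R4 ← R4 − 5/3·R1.
R2 ← R2 / (-31/9).
R1 ← R1 + 10/3·R2.
R3 ← R3 − 5/36·R2.
R4 ← R4 − 127/18·R2.
R3 ← R3 / (1307/372).
R1 ← R1 + 10/31·R3.
R2 ← R2 + 65/31·R3.
R4 ← R4 − 1835/372·R3.
R4 ← R4 / (-51083/15684).
R1 ← R1 − 2725/1307·R4.
R2 ← R2 − 68/1307·R4.
R3 ← R3 + 1355/1307·R4.
Reading off the reduced rows gives x_1 = -2, x_2 = -3/2, x_3 = -3, x_4 = 2.

x_1 = -2, x_2 = -3/2, x_3 = -3, x_4 = 2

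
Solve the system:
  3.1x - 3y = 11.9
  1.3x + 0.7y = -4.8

x = -1, y = -5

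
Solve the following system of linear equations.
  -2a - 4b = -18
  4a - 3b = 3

a = 3, b = 3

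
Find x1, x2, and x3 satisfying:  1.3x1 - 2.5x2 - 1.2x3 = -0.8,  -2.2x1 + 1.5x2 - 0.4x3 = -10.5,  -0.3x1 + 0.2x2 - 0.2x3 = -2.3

x1 = 3, x2 = -1, x3 = 6

Row-reduce the augmented matrix:
R1 ← R1 / (13/10).
R2 ← R2 + 11/5·R1.
R3 ← R3 + 3/10·R1.
R2 ← R2 / (-71/26).
R1 ← R1 + 25/13·R2.
R3 ← R3 + 49/130·R2.
R3 ← R3 / (-251/1775).
R1 ← R1 − 56/71·R3.
R2 ← R2 − 316/355·R3.
Reading off the reduced rows gives x1 = 3, x2 = -1, x3 = 6.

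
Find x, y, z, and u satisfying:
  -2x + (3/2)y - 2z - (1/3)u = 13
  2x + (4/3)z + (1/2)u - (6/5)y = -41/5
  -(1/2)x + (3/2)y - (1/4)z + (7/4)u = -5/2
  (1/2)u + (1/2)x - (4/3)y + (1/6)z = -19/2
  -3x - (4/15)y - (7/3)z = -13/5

x = 5, y = 6, z = -6, u = -6

Row-reduce the augmented matrix:
R1 ← R1 / (-2).
R2 ← R2 − 2·R1.
R3 ← R3 + 1/2·R1.
R4 ← R4 − 1/2·R1.
R5 ← R5 + 3·R1.
R2 ← R2 / (3/10).
R1 ← R1 + 3/4·R2.
R3 ← R3 − 9/8·R2.
R4 ← R4 + 23/24·R2.
R5 ← R5 + 151/60·R2.
R3 ← R3 / (11/4).
R1 ← R1 + 2/3·R3.
R2 ← R2 + 20/9·R3.
R4 ← R4 + 133/54·R3.
R5 ← R5 + 133/27·R3.
R4 ← R4 / (14479/7128).
R1 ← R1 − 347/396·R4.
R2 ← R2 − 455/297·R4.
R3 ← R3 − 29/66·R4.
R5 ← R5 − 14479/3564·R4.
R5 reduces to 0 = 0, so the extra equation is consistent.
Reading off the reduced rows gives x = 5, y = 6, z = -6, u = -6.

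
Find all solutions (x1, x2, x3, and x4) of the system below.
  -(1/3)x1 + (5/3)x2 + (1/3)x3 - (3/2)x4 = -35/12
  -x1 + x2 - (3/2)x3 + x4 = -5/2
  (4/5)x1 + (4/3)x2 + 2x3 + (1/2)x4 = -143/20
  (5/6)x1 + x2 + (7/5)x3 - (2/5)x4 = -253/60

x1 = -1/2, x2 = -3, x3 = -1, x4 = -3/2

Row-reduce the augmented matrix:
R1 ← R1 / (-1/3).
R2 ← R2 + 1·R1.
R3 ← R3 − 4/5·R1.
R4 ← R4 − 5/6·R1.
R2 ← R2 / (-4).
R1 ← R1 + 5·R2.
R3 ← R3 − 16/3·R2.
R4 ← R4 − 31/6·R2.
R3 ← R3 / (-8/15).
R1 ← R1 − 17/8·R3.
R2 ← R2 − 5/8·R3.
R4 ← R4 + 239/240·R3.
R4 ← R4 / (-19009/3840).
R1 ← R1 − 1855/128·R4.
R2 ← R2 − 459/128·R4.
R3 ← R3 + 127/16·R4.
Reading off the reduced rows gives x1 = -1/2, x2 = -3, x3 = -1, x4 = -3/2.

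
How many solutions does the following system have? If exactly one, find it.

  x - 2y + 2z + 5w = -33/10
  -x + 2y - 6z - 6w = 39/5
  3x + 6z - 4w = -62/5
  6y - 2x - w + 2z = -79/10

Row-reduce the augmented matrix:
R2 ← R2 + 1·R1.
R3 ← R3 − 3·R1.
R4 ← R4 + 2·R1.
Swap R2 and R3.
R2 ← R2 / (6).
R1 ← R1 + 2·R2.
R4 ← R4 − 2·R2.
R3 ← R3 / (-4).
R1 ← R1 − 2·R3.
R4 ← R4 − 6·R3.
R4 ← R4 / (83/6).
R1 ← R1 + 11/6·R4.
R2 ← R2 + 19/6·R4.
R3 ← R3 − 1/4·R4.
Reading off the reduced rows gives x = -14/5, y = -2, z = -1, w = -1/2.

x = -14/5, y = -2, z = -1, w = -1/2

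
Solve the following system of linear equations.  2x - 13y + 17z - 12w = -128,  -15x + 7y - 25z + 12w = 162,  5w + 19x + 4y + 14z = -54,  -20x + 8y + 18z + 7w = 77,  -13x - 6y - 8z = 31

no solution

Row-reduce:
R1 ← R1 / (2).
R2 ← R2 + 15·R1.
R3 ← R3 − 19·R1.
R4 ← R4 + 20·R1.
R5 ← R5 + 13·R1.
R2 ← R2 / (-181/2).
R1 ← R1 + 13/2·R2.
R3 ← R3 − 255/2·R2.
R4 ← R4 + 122·R2.
R5 ← R5 + 181/2·R2.
R3 ← R3 / (-560/181).
R1 ← R1 − 206/181·R3.
R2 ← R2 + 205/181·R3.
R4 ← R4 − 9018/181·R3.
R4 ← R4 / (38881/280).
R1 ← R1 − 827/280·R4.
R2 ← R2 + 277/112·R4.
R3 ← R3 + 1649/560·R4.
Row 5 reduces to 0 = -3, a contradiction. The system is inconsistent.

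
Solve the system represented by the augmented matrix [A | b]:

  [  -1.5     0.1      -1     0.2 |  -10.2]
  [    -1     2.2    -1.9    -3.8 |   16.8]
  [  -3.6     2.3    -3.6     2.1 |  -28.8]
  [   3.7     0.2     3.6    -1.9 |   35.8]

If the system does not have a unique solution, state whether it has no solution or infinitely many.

x_1 = 5, x_2 = 3, x_3 = 2, x_4 = -5

Row-reduce the augmented matrix:
R1 ← R1 / (-3/2).
R2 ← R2 + 1·R1.
R3 ← R3 + 18/5·R1.
R4 ← R4 − 37/10·R1.
R2 ← R2 / (32/15).
R1 ← R1 + 1/15·R2.
R3 ← R3 − 103/50·R2.
R4 ← R4 − 67/150·R2.
R3 ← R3 / (-29/3200).
R1 ← R1 − 201/320·R3.
R2 ← R2 + 37/64·R3.
R4 ← R4 − 4453/3200·R3.
R4 ← R4 / (24110/29).
R1 ← R1 − 10883/29·R4.
R2 ← R2 + 10077/29·R4.
R3 ← R3 + 17338/29·R4.
Reading off the reduced rows gives x_1 = 5, x_2 = 3, x_3 = 2, x_4 = -5.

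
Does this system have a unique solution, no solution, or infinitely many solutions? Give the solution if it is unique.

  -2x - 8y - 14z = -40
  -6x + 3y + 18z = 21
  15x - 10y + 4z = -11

x = 1, y = 3, z = 1

Row-reduce the augmented matrix:
R1 ← R1 / (-2).
R2 ← R2 + 6·R1.
R3 ← R3 − 15·R1.
R2 ← R2 / (27).
R1 ← R1 − 4·R2.
R3 ← R3 + 70·R2.
R3 ← R3 / (491/9).
R1 ← R1 + 17/9·R3.
R2 ← R2 − 20/9·R3.
Reading off the reduced rows gives x = 1, y = 3, z = 1.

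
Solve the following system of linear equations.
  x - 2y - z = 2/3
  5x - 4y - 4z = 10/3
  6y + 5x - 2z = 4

Row-reduce the augmented matrix:
R2 ← R2 − 5·R1.
R3 ← R3 − 5·R1.
R2 ← R2 / (6).
R1 ← R1 + 2·R2.
R3 ← R3 − 16·R2.
R3 ← R3 / (1/3).
R1 ← R1 + 2/3·R3.
R2 ← R2 − 1/6·R3.
Reading off the reduced rows gives x = 2, y = -1/3, z = 2.

x = 2, y = -1/3, z = 2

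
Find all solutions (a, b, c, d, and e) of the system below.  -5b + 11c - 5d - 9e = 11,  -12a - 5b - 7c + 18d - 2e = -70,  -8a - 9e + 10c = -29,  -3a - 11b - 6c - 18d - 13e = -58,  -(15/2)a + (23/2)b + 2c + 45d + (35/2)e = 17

infinitely many solutions

Row-reduce:
Swap R1 and R2.
R1 ← R1 / (-12).
R3 ← R3 + 8·R1.
R4 ← R4 + 3·R1.
R5 ← R5 + 15/2·R1.
R2 ← R2 / (-5).
R1 ← R1 − 5/12·R2.
R3 ← R3 − 10/3·R2.
R4 ← R4 + 39/4·R2.
R5 ← R5 − 117/8·R2.
R3 ← R3 / (22).
R1 ← R1 − 3/2·R3.
R2 ← R2 + 11/5·R3.
R4 ← R4 + 257/10·R3.
R5 ← R5 − 771/20·R3.
R4 ← R4 / (-20237/660).
R1 ← R1 + 115/132·R4.
R2 ← R2 + 8/15·R4.
R3 ← R3 + 23/33·R4.
R5 ← R5 − 20237/440·R4.
Rank is 4 with 5 unknowns, leaving e free.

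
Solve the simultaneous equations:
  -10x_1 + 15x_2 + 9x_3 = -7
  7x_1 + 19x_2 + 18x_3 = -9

Row-reduce:
R1 ← R1 / (-10).
R2 ← R2 − 7·R1.
R2 ← R2 / (59/2).
R1 ← R1 + 3/2·R2.
Rank is 2 with 3 unknowns, leaving x_3 free.

infinitely many solutions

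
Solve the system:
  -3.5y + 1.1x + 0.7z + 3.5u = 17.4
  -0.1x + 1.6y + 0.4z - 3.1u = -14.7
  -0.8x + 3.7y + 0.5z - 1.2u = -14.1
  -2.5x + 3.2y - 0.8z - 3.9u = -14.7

Row-reduce the augmented matrix:
R1 ← R1 / (11/10).
R2 ← R2 + 1/10·R1.
R3 ← R3 + 4/5·R1.
R4 ← R4 + 5/2·R1.
R2 ← R2 / (141/110).
R1 ← R1 + 35/11·R2.
R3 ← R3 − 127/110·R2.
R4 ← R4 + 523/110·R2.
R3 ← R3 / (139/235).
R1 ← R1 − 84/47·R3.
R2 ← R2 − 17/47·R3.
R4 ← R4 − 118/47·R3.
R4 ← R4 / (-15714/695).
R1 ← R1 + 2135/139·R4.
R2 ← R2 + 629/139·R4.
R3 ← R3 − 905/139·R4.
Reading off the reduced rows gives x = -2, y = -3, z = -2, u = 3.

x = -2, y = -3, z = -2, u = 3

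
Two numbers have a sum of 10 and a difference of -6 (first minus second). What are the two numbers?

first number: 2, second number: 8

Let x = first number, y = second number.
  x + y = 10
  -y + x = -6
Row-reduce the augmented matrix:
R2 ← R2 − 1·R1.
R2 ← R2 / (-2).
R1 ← R1 − 1·R2.
Reading off the reduced rows gives x = 2, y = 8.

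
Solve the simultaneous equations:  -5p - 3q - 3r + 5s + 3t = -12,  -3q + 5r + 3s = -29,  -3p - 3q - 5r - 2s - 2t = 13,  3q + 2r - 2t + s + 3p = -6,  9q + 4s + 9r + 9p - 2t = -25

infinitely many solutions

Row-reduce:
R1 ← R1 / (-5).
R3 ← R3 + 3·R1.
R4 ← R4 − 3·R1.
R5 ← R5 − 9·R1.
R2 ← R2 / (-3).
R1 ← R1 − 3/5·R2.
R3 ← R3 + 6/5·R2.
R4 ← R4 − 6/5·R2.
R5 ← R5 − 18/5·R2.
R3 ← R3 / (-26/5).
R1 ← R1 − 8/5·R3.
R2 ← R2 + 5/3·R3.
R4 ← R4 − 11/5·R3.
R5 ← R5 − 48/5·R3.
R4 ← R4 / (67/26).
R1 ← R1 + 30/13·R4.
R2 ← R2 − 77/78·R4.
R3 ← R3 − 31/26·R4.
R5 ← R5 − 67/13·R4.
Rank is 4 with 5 unknowns, leaving t free.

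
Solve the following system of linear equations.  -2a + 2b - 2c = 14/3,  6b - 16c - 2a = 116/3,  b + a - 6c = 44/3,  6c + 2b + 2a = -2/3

a = 2, b = 8/3, c = -5/3

Row-reduce the augmented matrix:
R1 ← R1 / (-2).
R2 ← R2 + 2·R1.
R3 ← R3 − 1·R1.
R4 ← R4 − 2·R1.
R2 ← R2 / (4).
R1 ← R1 + 1·R2.
R3 ← R3 − 2·R2.
R4 ← R4 − 4·R2.
Swap R3 and R4.
R3 ← R3 / (18).
R1 ← R1 + 5/2·R3.
R2 ← R2 + 7/2·R3.
R4 reduces to 0 = 0, so the extra equation is consistent.
Reading off the reduced rows gives a = 2, b = 8/3, c = -5/3.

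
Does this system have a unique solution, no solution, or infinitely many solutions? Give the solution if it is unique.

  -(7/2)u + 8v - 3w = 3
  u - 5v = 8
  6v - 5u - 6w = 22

Row-reduce:
R1 ← R1 / (-7/2).
R2 ← R2 − 1·R1.
R3 ← R3 + 5·R1.
R2 ← R2 / (-19/7).
R1 ← R1 + 16/7·R2.
R3 ← R3 + 38/7·R2.
Rank is 2 with 3 unknowns, leaving w free.

infinitely many solutions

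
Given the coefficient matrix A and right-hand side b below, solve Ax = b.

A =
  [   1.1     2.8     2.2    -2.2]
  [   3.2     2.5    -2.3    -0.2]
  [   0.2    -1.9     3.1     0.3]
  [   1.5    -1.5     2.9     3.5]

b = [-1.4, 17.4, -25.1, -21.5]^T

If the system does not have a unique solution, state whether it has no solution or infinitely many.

x_1 = -2, x_2 = 5, x_3 = -5, x_4 = 1

Row-reduce the augmented matrix:
R1 ← R1 / (11/10).
R2 ← R2 − 16/5·R1.
R3 ← R3 − 1/5·R1.
R4 ← R4 − 3/2·R1.
R2 ← R2 / (-621/110).
R1 ← R1 − 28/11·R2.
R3 ← R3 + 53/22·R2.
R4 ← R4 + 117/22·R2.
R3 ← R3 / (6637/1035).
R1 ← R1 + 398/207·R3.
R2 ← R2 − 319/207·R3.
R4 ← R4 − 931/115·R3.
R4 ← R4 / (310198/99555).
R1 ← R1 − 4223/19911·R4.
R2 ← R2 + 8371/13274·R4.
R3 ← R3 + 12083/39822·R4.
Reading off the reduced rows gives x_1 = -2, x_2 = 5, x_3 = -5, x_4 = 1.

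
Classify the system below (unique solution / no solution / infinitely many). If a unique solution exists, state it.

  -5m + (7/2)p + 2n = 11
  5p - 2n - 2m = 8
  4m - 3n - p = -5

Row-reduce:
R1 ← R1 / (-5).
R2 ← R2 + 2·R1.
R3 ← R3 − 4·R1.
R2 ← R2 / (-14/5).
R1 ← R1 + 2/5·R2.
R3 ← R3 + 7/5·R2.
Row 3 reduces to 0 = 2, a contradiction. The system is inconsistent.

no solution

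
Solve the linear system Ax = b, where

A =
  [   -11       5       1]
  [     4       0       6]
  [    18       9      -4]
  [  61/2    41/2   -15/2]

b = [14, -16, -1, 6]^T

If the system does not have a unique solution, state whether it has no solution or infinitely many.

no solution

Row-reduce:
R1 ← R1 / (-11).
R2 ← R2 − 4·R1.
R3 ← R3 − 18·R1.
R4 ← R4 − 61/2·R1.
R2 ← R2 / (20/11).
R1 ← R1 + 5/11·R2.
R3 ← R3 − 189/11·R2.
R4 ← R4 − 378/11·R2.
R3 ← R3 / (-125/2).
R1 ← R1 − 3/2·R3.
R2 ← R2 − 7/2·R3.
R4 ← R4 + 125·R3.
Row 4 reduces to 0 = 1, a contradiction. The system is inconsistent.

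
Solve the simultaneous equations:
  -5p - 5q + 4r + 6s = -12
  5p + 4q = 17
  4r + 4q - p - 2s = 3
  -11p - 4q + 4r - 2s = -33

Row-reduce:
R1 ← R1 / (-5).
R2 ← R2 − 5·R1.
R3 ← R3 + 1·R1.
R4 ← R4 + 11·R1.
R2 ← R2 / (-1).
R1 ← R1 − 1·R2.
R3 ← R3 − 5·R2.
R4 ← R4 − 7·R2.
R3 ← R3 / (116/5).
R1 ← R1 − 16/5·R3.
R2 ← R2 + 4·R3.
R4 ← R4 − 116/5·R3.
Row 4 reduces to 0 = -2, a contradiction. The system is inconsistent.

no solution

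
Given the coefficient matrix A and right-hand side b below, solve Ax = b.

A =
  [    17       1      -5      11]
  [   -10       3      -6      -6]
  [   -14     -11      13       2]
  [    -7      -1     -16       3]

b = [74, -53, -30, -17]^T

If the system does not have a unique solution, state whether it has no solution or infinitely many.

x_1 = 5, x_2 = -5, x_3 = -1, x_4 = -1

Row-reduce the augmented matrix:
R1 ← R1 / (17).
R2 ← R2 + 10·R1.
R3 ← R3 + 14·R1.
R4 ← R4 + 7·R1.
R2 ← R2 / (61/17).
R1 ← R1 − 1/17·R2.
R3 ← R3 + 173/17·R2.
R4 ← R4 + 10/17·R2.
R3 ← R3 / (-1005/61).
R1 ← R1 + 9/61·R3.
R2 ← R2 + 152/61·R3.
R4 ← R4 + 1191/61·R3.
R4 ← R4 / (-2372/335).
R1 ← R1 − 177/335·R4.
R2 ← R2 + 584/335·R4.
R3 ← R3 + 252/335·R4.
Reading off the reduced rows gives x_1 = 5, x_2 = -5, x_3 = -1, x_4 = -1.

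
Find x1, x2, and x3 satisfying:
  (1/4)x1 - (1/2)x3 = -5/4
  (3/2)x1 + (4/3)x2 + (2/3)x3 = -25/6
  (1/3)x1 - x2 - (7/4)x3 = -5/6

Row-reduce the augmented matrix:
R1 ← R1 / (1/4).
R2 ← R2 − 3/2·R1.
R3 ← R3 − 1/3·R1.
R2 ← R2 / (4/3).
R3 ← R3 + 1·R2.
R3 ← R3 / (5/3).
R1 ← R1 + 2·R3.
R2 ← R2 − 11/4·R3.
Reading off the reduced rows gives x1 = -1, x2 = -3, x3 = 2.

x1 = -1, x2 = -3, x3 = 2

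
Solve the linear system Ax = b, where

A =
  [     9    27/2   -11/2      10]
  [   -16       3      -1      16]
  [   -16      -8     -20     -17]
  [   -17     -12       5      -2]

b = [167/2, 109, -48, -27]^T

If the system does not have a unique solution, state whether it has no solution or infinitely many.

Row-reduce:
R1 ← R1 / (9).
R2 ← R2 + 16·R1.
R3 ← R3 + 16·R1.
R4 ← R4 + 17·R1.
R2 ← R2 / (27).
R1 ← R1 − 3/2·R2.
R3 ← R3 − 16·R2.
R4 ← R4 − 27/2·R2.
R3 ← R3 / (-5684/243).
R1 ← R1 + 1/81·R3.
R2 ← R2 + 97/243·R3.
Row 4 reduces to 0 = 2, a contradiction. The system is inconsistent.

no solution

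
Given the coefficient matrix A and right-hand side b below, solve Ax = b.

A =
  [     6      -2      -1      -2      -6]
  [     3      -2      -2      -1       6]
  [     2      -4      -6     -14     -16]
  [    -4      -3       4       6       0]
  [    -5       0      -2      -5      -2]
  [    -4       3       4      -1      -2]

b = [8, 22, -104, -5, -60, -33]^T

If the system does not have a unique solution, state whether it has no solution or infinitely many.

x_1 = 6, x_2 = 3, x_3 = -2, x_4 = 6, x_5 = 2

Row-reduce the augmented matrix:
R1 ← R1 / (6).
R2 ← R2 − 3·R1.
R3 ← R3 − 2·R1.
R4 ← R4 + 4·R1.
R5 ← R5 + 5·R1.
R6 ← R6 + 4·R1.
R2 ← R2 / (-1).
R1 ← R1 + 1/3·R2.
R3 ← R3 + 10/3·R2.
R4 ← R4 + 13/3·R2.
R5 ← R5 + 5/3·R2.
R6 ← R6 − 5/3·R2.
R3 ← R3 / (-2/3).
R1 ← R1 − 1/3·R3.
R2 ← R2 − 3/2·R3.
R4 ← R4 − 59/6·R3.
R5 ← R5 + 1/3·R3.
R6 ← R6 − 5/6·R3.
R4 ← R4 / (-192).
R1 ← R1 + 7·R4.
R2 ← R2 + 30·R4.
R3 ← R3 − 20·R4.
R6 ← R6 + 19·R4.
Swap R5 and R6.
R5 ← R5 / (1079/48).
R1 ← R1 + 37/48·R5.
R2 ← R2 − 1/8·R5.
R3 ← R3 + 73/12·R5.
R4 ← R4 − 173/48·R5.
R6 reduces to 0 = 0, so the extra equation is consistent.
Reading off the reduced rows gives x_1 = 6, x_2 = 3, x_3 = -2, x_4 = 6, x_5 = 2.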